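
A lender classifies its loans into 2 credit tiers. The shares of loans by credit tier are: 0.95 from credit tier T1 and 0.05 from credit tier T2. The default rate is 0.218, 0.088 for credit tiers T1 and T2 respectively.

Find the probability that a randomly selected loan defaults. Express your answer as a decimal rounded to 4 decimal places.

P(D) ≈ 0.2115

Summing over the partition,
P(D) = P(D|T1)·P(T1) + P(D|T2)·P(T2)
      = 0.218·0.95 + 0.088·0.05
      = 0.2071 + 0.0044 = 0.2115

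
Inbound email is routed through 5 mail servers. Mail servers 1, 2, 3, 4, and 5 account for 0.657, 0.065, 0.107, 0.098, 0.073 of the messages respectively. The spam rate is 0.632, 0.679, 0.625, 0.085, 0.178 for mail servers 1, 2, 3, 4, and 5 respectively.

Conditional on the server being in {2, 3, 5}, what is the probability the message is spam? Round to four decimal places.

0.5061

Let J = {2, 3, 5}.
P(J) = 0.065 + 0.107 + 0.073 = 0.245.
P(S ∩ J) = 0.679·0.065 + 0.625·0.107 + 0.178·0.073 = 0.044135 + 0.066875 + 0.012994 = 0.124004.
P(S | J) = 0.124004 / 0.245 = 0.506139…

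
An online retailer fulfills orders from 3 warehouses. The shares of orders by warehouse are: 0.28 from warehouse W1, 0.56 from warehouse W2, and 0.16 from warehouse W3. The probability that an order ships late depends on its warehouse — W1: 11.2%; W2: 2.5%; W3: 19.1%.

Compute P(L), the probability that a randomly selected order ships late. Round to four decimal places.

By the law of total probability,
P(L) = P(L|W1)·P(W1) + P(L|W2)·P(W2) + P(L|W3)·P(W3)
      = 0.112·0.28 + 0.025·0.56 + 0.191·0.16
      = 0.03136 + 0.014 + 0.03056 = 0.07592

P(L) ≈ 0.0759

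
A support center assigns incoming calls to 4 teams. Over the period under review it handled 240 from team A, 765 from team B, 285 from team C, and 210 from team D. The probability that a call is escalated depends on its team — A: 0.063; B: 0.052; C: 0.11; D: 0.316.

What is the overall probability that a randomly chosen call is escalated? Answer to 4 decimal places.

P(E) ≈ 0.1017

Total: 240 + 765 + 285 + 210 = 1500.
P(A) = 240/1500 = 0.16. P(B) = 765/1500 = 0.51. P(C) = 285/1500 = 0.19. P(D) = 210/1500 = 0.14.
Summing over the partition,
P(E) = P(E|A)·P(A) + P(E|B)·P(B) + P(E|C)·P(C) + P(E|D)·P(D)
      = 0.063·0.16 + 0.052·0.51 + 0.11·0.19 + 0.316·0.14
      = 0.01008 + 0.02652 + 0.0209 + 0.04424 = 0.10174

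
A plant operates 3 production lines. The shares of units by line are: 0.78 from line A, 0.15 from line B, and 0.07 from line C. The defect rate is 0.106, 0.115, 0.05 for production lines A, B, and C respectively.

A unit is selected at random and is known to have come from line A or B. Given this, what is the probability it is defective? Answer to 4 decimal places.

Let S = {A, B}.
P(S) = 0.78 + 0.15 = 0.93.
P(D ∩ S) = 0.106·0.78 + 0.115·0.15 = 0.08268 + 0.01725 = 0.09993.
P(D | S) = 0.09993 / 0.93 = 0.107452…

P(D|S) ≈ 0.1075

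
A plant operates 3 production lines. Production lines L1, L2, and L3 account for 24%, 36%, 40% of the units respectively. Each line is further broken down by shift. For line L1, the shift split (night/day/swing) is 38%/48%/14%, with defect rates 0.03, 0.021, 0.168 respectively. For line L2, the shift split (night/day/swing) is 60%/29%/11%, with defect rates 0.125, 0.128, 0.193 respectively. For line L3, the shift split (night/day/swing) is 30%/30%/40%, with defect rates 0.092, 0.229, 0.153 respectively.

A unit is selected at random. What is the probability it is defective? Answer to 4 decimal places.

P(D) ≈ 0.1218

P(D|L1) = 0.38·0.03 + 0.48·0.021 + 0.14·0.168 = 0.0114 + 0.01008 + 0.02352 = 0.045
P(D|L2) = 0.6·0.125 + 0.29·0.128 + 0.11·0.193 = 0.075 + 0.03712 + 0.02123 = 0.13335
P(D|L3) = 0.3·0.092 + 0.3·0.229 + 0.4·0.153 = 0.0276 + 0.0687 + 0.0612 = 0.1575
Then overall,
P(D) = 0.24·0.045 + 0.36·0.13335 + 0.4·0.1575
      = 0.0108 + 0.048006 + 0.063 = 0.121806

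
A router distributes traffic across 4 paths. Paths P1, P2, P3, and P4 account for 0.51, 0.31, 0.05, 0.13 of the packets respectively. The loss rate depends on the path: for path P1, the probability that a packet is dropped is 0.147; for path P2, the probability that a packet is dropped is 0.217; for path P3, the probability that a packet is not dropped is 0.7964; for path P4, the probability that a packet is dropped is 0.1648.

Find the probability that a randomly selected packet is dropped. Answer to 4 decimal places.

0.1738

P(L|P3) = 1 − 0.7964 = 0.2036.
P(L) = P(L|P1)·P(P1) + P(L|P2)·P(P2) + P(L|P3)·P(P3) + P(L|P4)·P(P4)
      = 0.147·0.51 + 0.217·0.31 + 0.2036·0.05 + 0.1648·0.13
      = 0.07497 + 0.06727 + 0.01018 + 0.021424 = 0.173844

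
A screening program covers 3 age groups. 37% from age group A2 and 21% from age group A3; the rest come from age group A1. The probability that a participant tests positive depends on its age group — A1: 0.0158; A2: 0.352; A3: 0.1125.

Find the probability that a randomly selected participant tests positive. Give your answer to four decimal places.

0.1605

P(A1) = 1 − (0.37 + 0.21) = 0.42.
Using total probability over the partition,
P(T) = P(T|A1)·P(A1) + P(T|A2)·P(A2) + P(T|A3)·P(A3)
      = 0.0158·0.42 + 0.352·0.37 + 0.1125·0.21
      = 0.006636 + 0.13024 + 0.023625 = 0.160501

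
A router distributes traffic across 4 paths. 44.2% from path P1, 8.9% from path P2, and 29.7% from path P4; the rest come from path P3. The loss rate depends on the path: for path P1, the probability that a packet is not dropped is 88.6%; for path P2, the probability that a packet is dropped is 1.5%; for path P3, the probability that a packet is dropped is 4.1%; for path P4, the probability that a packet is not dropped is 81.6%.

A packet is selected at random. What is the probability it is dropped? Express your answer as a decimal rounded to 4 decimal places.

P(L) ≈ 0.1134

P(P3) = 1 − (0.442 + 0.089 + 0.297) = 0.172.
P(L|P1) = 1 − 0.886 = 0.114.
P(L|P4) = 1 − 0.816 = 0.184.
P(L) = P(L|P1)·P(P1) + P(L|P2)·P(P2) + P(L|P3)·P(P3) + P(L|P4)·P(P4)
      = 0.114·0.442 + 0.015·0.089 + 0.041·0.172 + 0.184·0.297
      = 0.050388 + 0.001335 + 0.007052 + 0.054648 = 0.113423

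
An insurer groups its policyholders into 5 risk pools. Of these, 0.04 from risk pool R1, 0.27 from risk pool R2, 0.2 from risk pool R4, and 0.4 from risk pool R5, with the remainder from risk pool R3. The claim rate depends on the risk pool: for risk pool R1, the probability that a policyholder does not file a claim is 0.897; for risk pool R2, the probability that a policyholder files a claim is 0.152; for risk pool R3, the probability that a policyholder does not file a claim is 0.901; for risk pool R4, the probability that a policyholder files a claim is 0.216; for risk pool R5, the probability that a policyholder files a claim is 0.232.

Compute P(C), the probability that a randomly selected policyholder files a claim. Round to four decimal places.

P(R3) = 1 − (0.04 + 0.27 + 0.2 + 0.4) = 0.09.
P(C|R1) = 1 − 0.897 = 0.103.
P(C|R3) = 1 − 0.901 = 0.099.
Summing over the partition,
P(C) = P(C|R1)·P(R1) + P(C|R2)·P(R2) + P(C|R3)·P(R3) + P(C|R4)·P(R4) + P(C|R5)·P(R5)
      = 0.103·0.04 + 0.152·0.27 + 0.099·0.09 + 0.216·0.2 + 0.232·0.4
      = 0.00412 + 0.04104 + 0.00891 + 0.0432 + 0.0928 = 0.19007

0.1901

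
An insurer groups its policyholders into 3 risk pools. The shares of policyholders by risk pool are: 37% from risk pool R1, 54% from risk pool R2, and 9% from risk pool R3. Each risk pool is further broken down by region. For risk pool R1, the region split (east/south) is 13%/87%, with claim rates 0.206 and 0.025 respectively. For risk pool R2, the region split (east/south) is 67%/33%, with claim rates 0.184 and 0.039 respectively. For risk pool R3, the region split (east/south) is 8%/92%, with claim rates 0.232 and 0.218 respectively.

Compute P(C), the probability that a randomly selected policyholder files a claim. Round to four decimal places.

P(C) ≈ 0.1112

P(C|R1) = 0.13·0.206 + 0.87·0.025 = 0.02678 + 0.02175 = 0.04853
P(C|R2) = 0.67·0.184 + 0.33·0.039 = 0.12328 + 0.01287 = 0.13615
P(C|R3) = 0.08·0.232 + 0.92·0.218 = 0.01856 + 0.20056 = 0.21912
By total probability over the outer partition,
P(C) = 0.37·0.04853 + 0.54·0.13615 + 0.09·0.21912
      = 0.0179561 + 0.073521 + 0.0197208 = 0.1111979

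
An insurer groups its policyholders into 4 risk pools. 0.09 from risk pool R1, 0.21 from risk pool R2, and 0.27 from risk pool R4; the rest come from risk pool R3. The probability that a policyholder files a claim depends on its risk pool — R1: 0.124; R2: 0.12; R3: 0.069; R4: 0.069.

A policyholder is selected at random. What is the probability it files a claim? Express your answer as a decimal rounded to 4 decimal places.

P(C) ≈ 0.0847

P(R3) = 1 − (0.09 + 0.21 + 0.27) = 0.43.
By the law of total probability,
P(C) = P(C|R1)·P(R1) + P(C|R2)·P(R2) + P(C|R3)·P(R3) + P(C|R4)·P(R4)
      = 0.124·0.09 + 0.12·0.21 + 0.069·0.43 + 0.069·0.27
      = 0.01116 + 0.0252 + 0.02967 + 0.01863 = 0.08466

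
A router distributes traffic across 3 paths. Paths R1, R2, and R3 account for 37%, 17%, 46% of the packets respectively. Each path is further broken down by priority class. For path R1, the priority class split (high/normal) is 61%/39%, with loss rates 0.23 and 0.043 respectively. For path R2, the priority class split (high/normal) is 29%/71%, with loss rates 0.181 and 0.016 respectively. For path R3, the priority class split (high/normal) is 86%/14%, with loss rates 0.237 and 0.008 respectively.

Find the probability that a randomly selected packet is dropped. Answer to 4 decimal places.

P(L|R1) = 0.61·0.23 + 0.39·0.043 = 0.1403 + 0.01677 = 0.15707
P(L|R2) = 0.29·0.181 + 0.71·0.016 = 0.05249 + 0.01136 = 0.06385
P(L|R3) = 0.86·0.237 + 0.14·0.008 = 0.20382 + 0.00112 = 0.20494
Then overall,
P(L) = 0.37·0.15707 + 0.17·0.06385 + 0.46·0.20494
      = 0.0581159 + 0.0108545 + 0.0942724 = 0.1632428

0.1632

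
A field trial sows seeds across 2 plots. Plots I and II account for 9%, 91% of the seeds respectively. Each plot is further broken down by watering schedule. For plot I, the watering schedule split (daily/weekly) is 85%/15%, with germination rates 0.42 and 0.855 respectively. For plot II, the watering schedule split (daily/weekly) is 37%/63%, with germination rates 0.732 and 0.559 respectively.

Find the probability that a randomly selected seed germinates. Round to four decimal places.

P(G) ≈ 0.6106

P(G|I) = 0.85·0.42 + 0.15·0.855 = 0.357 + 0.12825 = 0.48525
P(G|II) = 0.37·0.732 + 0.63·0.559 = 0.27084 + 0.35217 = 0.62301
By total probability over the outer partition,
P(G) = 0.09·0.48525 + 0.91·0.62301
      = 0.0436725 + 0.5669391 = 0.6106116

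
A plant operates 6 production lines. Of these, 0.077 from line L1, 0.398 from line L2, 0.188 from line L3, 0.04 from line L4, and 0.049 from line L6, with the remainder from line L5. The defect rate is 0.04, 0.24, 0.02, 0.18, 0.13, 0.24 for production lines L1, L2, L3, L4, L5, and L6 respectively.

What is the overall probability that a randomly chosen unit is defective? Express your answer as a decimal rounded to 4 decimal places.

P(L5) = 1 − (0.077 + 0.398 + 0.188 + 0.04 + 0.049) = 0.248.
P(D) = P(D|L1)·P(L1) + P(D|L2)·P(L2) + P(D|L3)·P(L3) + P(D|L4)·P(L4) + P(D|L5)·P(L5) + P(D|L6)·P(L6)
      = 0.04·0.077 + 0.24·0.398 + 0.02·0.188 + 0.18·0.04 + 0.13·0.248 + 0.24·0.049
      = 0.00308 + 0.09552 + 0.00376 + 0.0072 + 0.03224 + 0.01176 = 0.15356

0.1536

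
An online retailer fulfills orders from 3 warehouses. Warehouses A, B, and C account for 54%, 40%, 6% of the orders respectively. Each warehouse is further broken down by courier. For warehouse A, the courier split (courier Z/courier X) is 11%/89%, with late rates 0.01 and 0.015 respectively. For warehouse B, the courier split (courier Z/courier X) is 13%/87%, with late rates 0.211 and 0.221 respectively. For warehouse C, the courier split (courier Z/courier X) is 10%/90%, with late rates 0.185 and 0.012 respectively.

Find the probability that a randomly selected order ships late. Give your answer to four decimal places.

P(L|A) = 0.11·0.01 + 0.89·0.015 = 0.0011 + 0.01335 = 0.01445
P(L|B) = 0.13·0.211 + 0.87·0.221 = 0.02743 + 0.19227 = 0.2197
P(L|C) = 0.1·0.185 + 0.9·0.012 = 0.0185 + 0.0108 = 0.0293
By total probability over the outer partition,
P(L) = 0.54·0.01445 + 0.4·0.2197 + 0.06·0.0293
      = 0.007803 + 0.08788 + 0.001758 = 0.097441

P(L) ≈ 0.0974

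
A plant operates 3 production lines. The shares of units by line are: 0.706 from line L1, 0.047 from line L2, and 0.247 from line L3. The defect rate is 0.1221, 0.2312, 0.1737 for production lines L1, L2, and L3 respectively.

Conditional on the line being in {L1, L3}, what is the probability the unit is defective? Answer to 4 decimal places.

Let S = {L1, L3}.
P(S) = 0.706 + 0.247 = 0.953.
P(D ∩ S) = 0.1221·0.706 + 0.1737·0.247 = 0.0862026 + 0.0429039 = 0.1291065.
P(D | S) = 0.1291065 / 0.953 = 0.135474…

0.1355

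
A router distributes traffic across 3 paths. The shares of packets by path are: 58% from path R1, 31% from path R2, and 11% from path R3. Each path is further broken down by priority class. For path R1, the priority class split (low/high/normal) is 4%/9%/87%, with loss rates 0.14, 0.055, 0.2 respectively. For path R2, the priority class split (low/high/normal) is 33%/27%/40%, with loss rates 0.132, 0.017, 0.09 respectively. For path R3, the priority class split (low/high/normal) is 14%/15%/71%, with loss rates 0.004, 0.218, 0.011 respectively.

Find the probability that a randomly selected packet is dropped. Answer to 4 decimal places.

P(L) ≈ 0.1376

P(L|R1) = 0.04·0.14 + 0.09·0.055 + 0.87·0.2 = 0.0056 + 0.00495 + 0.174 = 0.18455
P(L|R2) = 0.33·0.132 + 0.27·0.017 + 0.4·0.09 = 0.04356 + 0.00459 + 0.036 = 0.08415
P(L|R3) = 0.14·0.004 + 0.15·0.218 + 0.71·0.011 = 0.00056 + 0.0327 + 0.00781 = 0.04107
Then overall,
P(L) = 0.58·0.18455 + 0.31·0.08415 + 0.11·0.04107
      = 0.107039 + 0.0260865 + 0.0045177 = 0.1376432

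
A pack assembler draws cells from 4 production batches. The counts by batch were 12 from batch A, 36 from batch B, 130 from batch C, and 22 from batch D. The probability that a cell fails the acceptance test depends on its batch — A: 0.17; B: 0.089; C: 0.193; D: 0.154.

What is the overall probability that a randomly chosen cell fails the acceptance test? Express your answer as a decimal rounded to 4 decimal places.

P(F) ≈ 0.1686

Total: 12 + 36 + 130 + 22 = 200.
P(A) = 12/200 = 0.06. P(B) = 36/200 = 0.18. P(C) = 130/200 = 0.65. P(D) = 22/200 = 0.11.
P(F) = P(F|A)·P(A) + P(F|B)·P(B) + P(F|C)·P(C) + P(F|D)·P(D)
      = 0.17·0.06 + 0.089·0.18 + 0.193·0.65 + 0.154·0.11
      = 0.0102 + 0.01602 + 0.12545 + 0.01694 = 0.16861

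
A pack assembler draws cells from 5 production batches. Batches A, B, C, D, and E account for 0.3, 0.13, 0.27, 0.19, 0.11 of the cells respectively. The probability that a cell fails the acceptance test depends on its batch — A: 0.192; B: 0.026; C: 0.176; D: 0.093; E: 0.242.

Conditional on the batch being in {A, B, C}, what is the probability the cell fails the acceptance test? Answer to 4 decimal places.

P(F|S) ≈ 0.1550

Let S = {A, B, C}.
P(S) = 0.3 + 0.13 + 0.27 = 0.7.
P(F ∩ S) = 0.192·0.3 + 0.026·0.13 + 0.176·0.27 = 0.0576 + 0.00338 + 0.04752 = 0.1085.
P(F | S) = 0.1085 / 0.7 = 0.155000…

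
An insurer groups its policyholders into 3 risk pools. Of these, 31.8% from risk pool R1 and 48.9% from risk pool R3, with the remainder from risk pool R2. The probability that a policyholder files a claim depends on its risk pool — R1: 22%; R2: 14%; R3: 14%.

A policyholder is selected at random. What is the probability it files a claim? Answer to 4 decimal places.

P(R2) = 1 − (0.318 + 0.489) = 0.193.
Using total probability over the partition,
P(C) = P(C|R1)·P(R1) + P(C|R2)·P(R2) + P(C|R3)·P(R3)
      = 0.22·0.318 + 0.14·0.193 + 0.14·0.489
      = 0.06996 + 0.02702 + 0.06846 = 0.16544

P(C) ≈ 0.1654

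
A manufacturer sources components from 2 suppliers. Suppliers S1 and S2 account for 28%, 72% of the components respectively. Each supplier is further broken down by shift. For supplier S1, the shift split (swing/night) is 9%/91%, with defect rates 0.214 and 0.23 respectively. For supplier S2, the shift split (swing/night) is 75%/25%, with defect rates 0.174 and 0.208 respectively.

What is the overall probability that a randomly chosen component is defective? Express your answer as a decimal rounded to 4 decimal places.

P(D|S1) = 0.09·0.214 + 0.91·0.23 = 0.01926 + 0.2093 = 0.22856
P(D|S2) = 0.75·0.174 + 0.25·0.208 = 0.1305 + 0.052 = 0.1825
By total probability over the outer partition,
P(D) = 0.28·0.22856 + 0.72·0.1825
      = 0.0639968 + 0.1314 = 0.1953968

0.1954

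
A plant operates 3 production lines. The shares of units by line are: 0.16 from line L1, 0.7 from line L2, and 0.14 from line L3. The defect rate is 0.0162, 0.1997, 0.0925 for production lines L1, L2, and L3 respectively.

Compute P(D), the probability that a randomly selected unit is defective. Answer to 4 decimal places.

P(D) = P(D|L1)·P(L1) + P(D|L2)·P(L2) + P(D|L3)·P(L3)
      = 0.0162·0.16 + 0.1997·0.7 + 0.0925·0.14
      = 0.002592 + 0.13979 + 0.01295 = 0.155332

0.1553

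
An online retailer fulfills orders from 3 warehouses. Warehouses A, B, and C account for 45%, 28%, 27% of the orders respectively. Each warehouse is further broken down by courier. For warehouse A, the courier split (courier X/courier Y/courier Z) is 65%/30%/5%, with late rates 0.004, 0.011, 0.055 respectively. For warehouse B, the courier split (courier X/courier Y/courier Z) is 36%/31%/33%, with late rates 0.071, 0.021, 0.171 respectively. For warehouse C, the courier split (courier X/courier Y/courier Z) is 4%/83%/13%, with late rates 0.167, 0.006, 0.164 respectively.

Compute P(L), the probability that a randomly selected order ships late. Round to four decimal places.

P(L|A) = 0.65·0.004 + 0.3·0.011 + 0.05·0.055 = 0.0026 + 0.0033 + 0.00275 = 0.00865
P(L|B) = 0.36·0.071 + 0.31·0.021 + 0.33·0.171 = 0.02556 + 0.00651 + 0.05643 = 0.0885
P(L|C) = 0.04·0.167 + 0.83·0.006 + 0.13·0.164 = 0.00668 + 0.00498 + 0.02132 = 0.03298
Then overall,
P(L) = 0.45·0.00865 + 0.28·0.0885 + 0.27·0.03298
      = 0.0038925 + 0.02478 + 0.0089046 = 0.0375771

P(L) ≈ 0.0376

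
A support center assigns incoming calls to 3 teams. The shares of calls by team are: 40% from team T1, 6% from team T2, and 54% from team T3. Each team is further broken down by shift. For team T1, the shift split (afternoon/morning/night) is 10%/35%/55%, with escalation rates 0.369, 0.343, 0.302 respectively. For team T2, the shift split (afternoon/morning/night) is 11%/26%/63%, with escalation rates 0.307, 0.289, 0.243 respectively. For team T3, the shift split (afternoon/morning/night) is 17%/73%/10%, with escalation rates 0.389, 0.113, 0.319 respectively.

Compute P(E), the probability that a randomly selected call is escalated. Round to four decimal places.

P(E|T1) = 0.1·0.369 + 0.35·0.343 + 0.55·0.302 = 0.0369 + 0.12005 + 0.1661 = 0.32305
P(E|T2) = 0.11·0.307 + 0.26·0.289 + 0.63·0.243 = 0.03377 + 0.07514 + 0.15309 = 0.262
P(E|T3) = 0.17·0.389 + 0.73·0.113 + 0.1·0.319 = 0.06613 + 0.08249 + 0.0319 = 0.18052
Then overall,
P(E) = 0.4·0.32305 + 0.06·0.262 + 0.54·0.18052
      = 0.12922 + 0.01572 + 0.0974808 = 0.2424208

P(E) ≈ 0.2424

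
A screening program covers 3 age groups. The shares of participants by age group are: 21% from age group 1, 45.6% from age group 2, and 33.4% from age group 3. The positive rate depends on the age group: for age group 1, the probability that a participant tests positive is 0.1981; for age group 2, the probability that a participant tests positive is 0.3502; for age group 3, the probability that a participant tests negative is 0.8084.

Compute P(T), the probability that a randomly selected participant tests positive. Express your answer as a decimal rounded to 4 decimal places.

P(T|3) = 1 − 0.8084 = 0.1916.
Using total probability over the partition,
P(T) = P(T|1)·P(1) + P(T|2)·P(2) + P(T|3)·P(3)
      = 0.1981·0.21 + 0.3502·0.456 + 0.1916·0.334
      = 0.041601 + 0.1596912 + 0.0639944 = 0.2652866

0.2653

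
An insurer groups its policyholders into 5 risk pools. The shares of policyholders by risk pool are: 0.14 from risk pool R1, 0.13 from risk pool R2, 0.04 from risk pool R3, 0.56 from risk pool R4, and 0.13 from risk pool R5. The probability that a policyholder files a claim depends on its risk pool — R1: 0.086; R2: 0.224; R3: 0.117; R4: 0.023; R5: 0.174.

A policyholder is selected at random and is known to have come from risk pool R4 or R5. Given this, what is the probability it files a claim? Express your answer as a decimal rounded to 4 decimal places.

0.0514

Let S = {R4, R5}.
P(S) = 0.56 + 0.13 = 0.69.
P(C ∩ S) = 0.023·0.56 + 0.174·0.13 = 0.01288 + 0.02262 = 0.0355.
P(C | S) = 0.0355 / 0.69 = 0.051449…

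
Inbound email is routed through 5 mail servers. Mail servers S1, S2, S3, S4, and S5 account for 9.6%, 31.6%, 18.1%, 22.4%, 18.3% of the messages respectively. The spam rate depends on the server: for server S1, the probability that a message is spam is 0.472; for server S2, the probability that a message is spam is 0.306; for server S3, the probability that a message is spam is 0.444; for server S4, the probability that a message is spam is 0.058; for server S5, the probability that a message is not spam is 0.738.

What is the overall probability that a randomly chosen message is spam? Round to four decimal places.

P(S|S5) = 1 − 0.738 = 0.262.
P(S) = P(S|S1)·P(S1) + P(S|S2)·P(S2) + P(S|S3)·P(S3) + P(S|S4)·P(S4) + P(S|S5)·P(S5)
      = 0.472·0.096 + 0.306·0.316 + 0.444·0.181 + 0.058·0.224 + 0.262·0.183
      = 0.045312 + 0.096696 + 0.080364 + 0.012992 + 0.047946 = 0.28331

P(S) ≈ 0.2833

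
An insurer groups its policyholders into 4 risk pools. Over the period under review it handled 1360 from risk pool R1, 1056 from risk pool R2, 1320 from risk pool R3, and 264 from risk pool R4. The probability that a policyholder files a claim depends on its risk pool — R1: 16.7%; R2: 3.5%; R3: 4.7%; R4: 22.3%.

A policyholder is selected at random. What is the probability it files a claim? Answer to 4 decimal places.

Total: 1360 + 1056 + 1320 + 264 = 4000.
P(R1) = 1360/4000 = 0.34. P(R2) = 1056/4000 = 0.264. P(R3) = 1320/4000 = 0.33. P(R4) = 264/4000 = 0.066.
P(C) = P(C|R1)·P(R1) + P(C|R2)·P(R2) + P(C|R3)·P(R3) + P(C|R4)·P(R4)
      = 0.167·0.34 + 0.035·0.264 + 0.047·0.33 + 0.223·0.066
      = 0.05678 + 0.00924 + 0.01551 + 0.014718 = 0.096248

0.0962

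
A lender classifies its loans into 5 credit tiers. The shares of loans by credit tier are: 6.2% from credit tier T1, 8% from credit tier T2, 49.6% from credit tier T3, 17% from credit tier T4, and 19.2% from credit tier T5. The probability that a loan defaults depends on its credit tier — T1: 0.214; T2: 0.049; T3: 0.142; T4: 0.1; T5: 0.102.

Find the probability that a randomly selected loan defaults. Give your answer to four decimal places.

P(D) = P(D|T1)·P(T1) + P(D|T2)·P(T2) + P(D|T3)·P(T3) + P(D|T4)·P(T4) + P(D|T5)·P(T5)
      = 0.214·0.062 + 0.049·0.08 + 0.142·0.496 + 0.1·0.17 + 0.102·0.192
      = 0.013268 + 0.00392 + 0.070432 + 0.017 + 0.019584 = 0.124204

P(D) ≈ 0.1242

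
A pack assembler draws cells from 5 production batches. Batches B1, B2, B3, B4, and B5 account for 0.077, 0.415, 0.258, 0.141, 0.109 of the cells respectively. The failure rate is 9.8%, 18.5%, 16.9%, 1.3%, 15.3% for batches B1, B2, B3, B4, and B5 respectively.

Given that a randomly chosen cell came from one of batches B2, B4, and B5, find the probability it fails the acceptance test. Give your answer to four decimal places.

0.1433

Let S = {B2, B4, B5}.
P(S) = 0.415 + 0.141 + 0.109 = 0.665.
P(F ∩ S) = 0.185·0.415 + 0.013·0.141 + 0.153·0.109 = 0.076775 + 0.001833 + 0.016677 = 0.095285.
P(F | S) = 0.095285 / 0.665 = 0.143286…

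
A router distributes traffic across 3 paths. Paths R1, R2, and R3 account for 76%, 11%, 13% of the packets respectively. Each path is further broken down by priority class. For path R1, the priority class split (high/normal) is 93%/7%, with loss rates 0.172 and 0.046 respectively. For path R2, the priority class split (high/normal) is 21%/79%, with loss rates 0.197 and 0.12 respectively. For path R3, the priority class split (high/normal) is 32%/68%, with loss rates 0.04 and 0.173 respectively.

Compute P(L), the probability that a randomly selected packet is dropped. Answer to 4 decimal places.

0.1560

P(L|R1) = 0.93·0.172 + 0.07·0.046 = 0.15996 + 0.00322 = 0.16318
P(L|R2) = 0.21·0.197 + 0.79·0.12 = 0.04137 + 0.0948 = 0.13617
P(L|R3) = 0.32·0.04 + 0.68·0.173 = 0.0128 + 0.11764 = 0.13044
By total probability over the outer partition,
P(L) = 0.76·0.16318 + 0.11·0.13617 + 0.13·0.13044
      = 0.1240168 + 0.0149787 + 0.0169572 = 0.1559527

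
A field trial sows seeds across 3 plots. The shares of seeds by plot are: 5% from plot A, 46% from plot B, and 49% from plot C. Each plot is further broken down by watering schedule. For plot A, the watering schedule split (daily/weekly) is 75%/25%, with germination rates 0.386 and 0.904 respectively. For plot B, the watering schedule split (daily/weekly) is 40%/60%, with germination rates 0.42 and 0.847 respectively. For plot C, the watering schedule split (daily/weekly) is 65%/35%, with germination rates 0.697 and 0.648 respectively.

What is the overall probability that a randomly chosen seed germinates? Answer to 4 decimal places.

0.6700

P(G|A) = 0.75·0.386 + 0.25·0.904 = 0.2895 + 0.226 = 0.5155
P(G|B) = 0.4·0.42 + 0.6·0.847 = 0.168 + 0.5082 = 0.6762
P(G|C) = 0.65·0.697 + 0.35·0.648 = 0.45305 + 0.2268 = 0.67985
Then overall,
P(G) = 0.05·0.5155 + 0.46·0.6762 + 0.49·0.67985
      = 0.025775 + 0.311052 + 0.3331265 = 0.6699535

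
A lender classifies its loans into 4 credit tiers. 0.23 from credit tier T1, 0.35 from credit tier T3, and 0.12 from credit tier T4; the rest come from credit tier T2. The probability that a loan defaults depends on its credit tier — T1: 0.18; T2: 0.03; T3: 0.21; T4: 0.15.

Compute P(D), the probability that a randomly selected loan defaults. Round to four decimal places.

P(T2) = 1 − (0.23 + 0.35 + 0.12) = 0.3.
Using total probability over the partition,
P(D) = P(D|T1)·P(T1) + P(D|T2)·P(T2) + P(D|T3)·P(T3) + P(D|T4)·P(T4)
      = 0.18·0.23 + 0.03·0.3 + 0.21·0.35 + 0.15·0.12
      = 0.0414 + 0.009 + 0.0735 + 0.018 = 0.1419

P(D) ≈ 0.1419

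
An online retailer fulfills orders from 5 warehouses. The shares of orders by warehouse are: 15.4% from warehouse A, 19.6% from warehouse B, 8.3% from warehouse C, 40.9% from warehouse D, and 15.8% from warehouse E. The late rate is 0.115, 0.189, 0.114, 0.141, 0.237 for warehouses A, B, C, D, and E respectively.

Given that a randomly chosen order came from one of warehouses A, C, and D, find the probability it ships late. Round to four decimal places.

Let S = {A, C, D}.
P(S) = 0.154 + 0.083 + 0.409 = 0.646.
P(L ∩ S) = 0.115·0.154 + 0.114·0.083 + 0.141·0.409 = 0.01771 + 0.009462 + 0.057669 = 0.084841.
P(L | S) = 0.084841 / 0.646 = 0.131333…

0.1313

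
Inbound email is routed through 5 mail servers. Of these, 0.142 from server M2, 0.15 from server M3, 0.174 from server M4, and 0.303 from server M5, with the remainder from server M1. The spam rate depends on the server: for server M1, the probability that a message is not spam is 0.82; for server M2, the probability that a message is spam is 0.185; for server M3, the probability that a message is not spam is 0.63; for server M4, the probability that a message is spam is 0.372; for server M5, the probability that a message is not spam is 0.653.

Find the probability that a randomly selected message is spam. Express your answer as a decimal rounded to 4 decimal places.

P(S) ≈ 0.2932

P(M1) = 1 − (0.142 + 0.15 + 0.174 + 0.303) = 0.231.
P(S|M1) = 1 − 0.82 = 0.18.
P(S|M3) = 1 − 0.63 = 0.37.
P(S|M5) = 1 − 0.653 = 0.347.
By the law of total probability,
P(S) = P(S|M1)·P(M1) + P(S|M2)·P(M2) + P(S|M3)·P(M3) + P(S|M4)·P(M4) + P(S|M5)·P(M5)
      = 0.18·0.231 + 0.185·0.142 + 0.37·0.15 + 0.372·0.174 + 0.347·0.303
      = 0.04158 + 0.02627 + 0.0555 + 0.064728 + 0.105141 = 0.293219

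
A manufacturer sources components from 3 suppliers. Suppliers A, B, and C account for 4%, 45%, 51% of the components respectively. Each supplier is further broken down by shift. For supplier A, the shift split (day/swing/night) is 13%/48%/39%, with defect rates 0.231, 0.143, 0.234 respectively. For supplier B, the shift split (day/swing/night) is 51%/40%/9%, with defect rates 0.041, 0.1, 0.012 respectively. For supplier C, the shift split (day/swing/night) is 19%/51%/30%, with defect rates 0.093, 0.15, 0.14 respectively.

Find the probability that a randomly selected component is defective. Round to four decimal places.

P(D) ≈ 0.1049

P(D|A) = 0.13·0.231 + 0.48·0.143 + 0.39·0.234 = 0.03003 + 0.06864 + 0.09126 = 0.18993
P(D|B) = 0.51·0.041 + 0.4·0.1 + 0.09·0.012 = 0.02091 + 0.04 + 0.00108 = 0.06199
P(D|C) = 0.19·0.093 + 0.51·0.15 + 0.3·0.14 = 0.01767 + 0.0765 + 0.042 = 0.13617
By total probability over the outer partition,
P(D) = 0.04·0.18993 + 0.45·0.06199 + 0.51·0.13617
      = 0.0075972 + 0.0278955 + 0.0694467 = 0.1049394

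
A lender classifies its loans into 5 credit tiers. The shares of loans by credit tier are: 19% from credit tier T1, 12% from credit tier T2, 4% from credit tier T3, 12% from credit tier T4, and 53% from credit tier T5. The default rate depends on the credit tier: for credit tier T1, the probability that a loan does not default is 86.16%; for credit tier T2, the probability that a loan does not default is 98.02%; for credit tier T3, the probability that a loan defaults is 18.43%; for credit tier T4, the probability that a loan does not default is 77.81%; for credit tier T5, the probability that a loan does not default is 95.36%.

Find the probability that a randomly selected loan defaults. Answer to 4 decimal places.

0.0873

P(D|T1) = 1 − 0.8616 = 0.1384.
P(D|T2) = 1 − 0.9802 = 0.0198.
P(D|T4) = 1 − 0.7781 = 0.2219.
P(D|T5) = 1 − 0.9536 = 0.0464.
By the law of total probability,
P(D) = P(D|T1)·P(T1) + P(D|T2)·P(T2) + P(D|T3)·P(T3) + P(D|T4)·P(T4) + P(D|T5)·P(T5)
      = 0.1384·0.19 + 0.0198·0.12 + 0.1843·0.04 + 0.2219·0.12 + 0.0464·0.53
      = 0.026296 + 0.002376 + 0.007372 + 0.026628 + 0.024592 = 0.087264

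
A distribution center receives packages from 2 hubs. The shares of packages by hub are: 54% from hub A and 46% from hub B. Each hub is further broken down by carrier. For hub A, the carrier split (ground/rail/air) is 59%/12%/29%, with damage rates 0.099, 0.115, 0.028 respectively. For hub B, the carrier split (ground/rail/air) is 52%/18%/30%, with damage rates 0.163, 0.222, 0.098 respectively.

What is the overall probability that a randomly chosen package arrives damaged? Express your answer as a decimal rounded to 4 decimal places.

P(D|A) = 0.59·0.099 + 0.12·0.115 + 0.29·0.028 = 0.05841 + 0.0138 + 0.00812 = 0.08033
P(D|B) = 0.52·0.163 + 0.18·0.222 + 0.3·0.098 = 0.08476 + 0.03996 + 0.0294 = 0.15412
By total probability over the outer partition,
P(D) = 0.54·0.08033 + 0.46·0.15412
      = 0.0433782 + 0.0708952 = 0.1142734

0.1143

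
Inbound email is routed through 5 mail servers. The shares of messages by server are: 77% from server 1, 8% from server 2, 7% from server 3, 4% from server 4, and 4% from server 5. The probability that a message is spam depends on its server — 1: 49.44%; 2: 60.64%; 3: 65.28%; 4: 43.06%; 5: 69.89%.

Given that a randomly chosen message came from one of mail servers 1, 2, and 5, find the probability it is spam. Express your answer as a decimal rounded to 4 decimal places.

Let J = {1, 2, 5}.
P(J) = 0.77 + 0.08 + 0.04 = 0.89.
P(S ∩ J) = 0.4944·0.77 + 0.6064·0.08 + 0.6989·0.04 = 0.380688 + 0.048512 + 0.027956 = 0.457156.
P(S | J) = 0.457156 / 0.89 = 0.513658…

P(S|J) ≈ 0.5137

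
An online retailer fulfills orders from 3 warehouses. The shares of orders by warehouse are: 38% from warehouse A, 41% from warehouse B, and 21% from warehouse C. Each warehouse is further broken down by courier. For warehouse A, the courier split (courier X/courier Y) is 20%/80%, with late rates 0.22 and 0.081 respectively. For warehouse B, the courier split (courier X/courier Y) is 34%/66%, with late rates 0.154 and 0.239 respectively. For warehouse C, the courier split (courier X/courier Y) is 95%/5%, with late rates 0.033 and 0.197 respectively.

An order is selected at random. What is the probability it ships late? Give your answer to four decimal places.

P(L) ≈ 0.1361

P(L|A) = 0.2·0.22 + 0.8·0.081 = 0.044 + 0.0648 = 0.1088
P(L|B) = 0.34·0.154 + 0.66·0.239 = 0.05236 + 0.15774 = 0.2101
P(L|C) = 0.95·0.033 + 0.05·0.197 = 0.03135 + 0.00985 = 0.0412
By total probability over the outer partition,
P(L) = 0.38·0.1088 + 0.41·0.2101 + 0.21·0.0412
      = 0.041344 + 0.086141 + 0.008652 = 0.136137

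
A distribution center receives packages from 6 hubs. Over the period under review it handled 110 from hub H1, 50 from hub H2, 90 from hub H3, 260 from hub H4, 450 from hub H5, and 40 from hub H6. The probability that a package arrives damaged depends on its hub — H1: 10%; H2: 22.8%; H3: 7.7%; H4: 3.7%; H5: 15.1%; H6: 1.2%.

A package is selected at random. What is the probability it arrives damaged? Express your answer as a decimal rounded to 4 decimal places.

0.1074

Total: 110 + 50 + 90 + 260 + 450 + 40 = 1000.
P(H1) = 110/1000 = 0.11. P(H2) = 50/1000 = 0.05. P(H3) = 90/1000 = 0.09. P(H4) = 260/1000 = 0.26. P(H5) = 450/1000 = 0.45. P(H6) = 40/1000 = 0.04.
P(D) = P(D|H1)·P(H1) + P(D|H2)·P(H2) + P(D|H3)·P(H3) + P(D|H4)·P(H4) + P(D|H5)·P(H5) + P(D|H6)·P(H6)
      = 0.1·0.11 + 0.228·0.05 + 0.077·0.09 + 0.037·0.26 + 0.151·0.45 + 0.012·0.04
      = 0.011 + 0.0114 + 0.00693 + 0.00962 + 0.06795 + 0.00048 = 0.10738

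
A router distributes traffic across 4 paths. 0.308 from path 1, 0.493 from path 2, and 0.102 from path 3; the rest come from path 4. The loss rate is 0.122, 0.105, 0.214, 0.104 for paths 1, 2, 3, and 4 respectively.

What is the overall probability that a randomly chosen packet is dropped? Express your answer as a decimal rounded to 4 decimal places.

P(L) ≈ 0.1213

P(4) = 1 − (0.308 + 0.493 + 0.102) = 0.097.
P(L) = P(L|1)·P(1) + P(L|2)·P(2) + P(L|3)·P(3) + P(L|4)·P(4)
      = 0.122·0.308 + 0.105·0.493 + 0.214·0.102 + 0.104·0.097
      = 0.037576 + 0.051765 + 0.021828 + 0.010088 = 0.121257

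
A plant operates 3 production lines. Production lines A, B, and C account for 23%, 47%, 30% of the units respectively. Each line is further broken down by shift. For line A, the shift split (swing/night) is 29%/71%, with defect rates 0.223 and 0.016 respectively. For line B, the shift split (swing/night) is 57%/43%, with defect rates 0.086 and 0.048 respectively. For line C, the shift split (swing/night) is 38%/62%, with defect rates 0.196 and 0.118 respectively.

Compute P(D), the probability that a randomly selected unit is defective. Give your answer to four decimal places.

P(D|A) = 0.29·0.223 + 0.71·0.016 = 0.06467 + 0.01136 = 0.07603
P(D|B) = 0.57·0.086 + 0.43·0.048 = 0.04902 + 0.02064 = 0.06966
P(D|C) = 0.38·0.196 + 0.62·0.118 = 0.07448 + 0.07316 = 0.14764
By total probability over the outer partition,
P(D) = 0.23·0.07603 + 0.47·0.06966 + 0.3·0.14764
      = 0.0174869 + 0.0327402 + 0.044292 = 0.0945191

P(D) ≈ 0.0945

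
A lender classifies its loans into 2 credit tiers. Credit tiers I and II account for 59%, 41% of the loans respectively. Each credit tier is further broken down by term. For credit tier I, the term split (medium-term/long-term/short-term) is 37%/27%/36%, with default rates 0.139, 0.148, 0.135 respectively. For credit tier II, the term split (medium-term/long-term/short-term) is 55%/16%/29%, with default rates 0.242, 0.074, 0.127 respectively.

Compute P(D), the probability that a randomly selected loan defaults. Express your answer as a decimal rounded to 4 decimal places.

P(D|I) = 0.37·0.139 + 0.27·0.148 + 0.36·0.135 = 0.05143 + 0.03996 + 0.0486 = 0.13999
P(D|II) = 0.55·0.242 + 0.16·0.074 + 0.29·0.127 = 0.1331 + 0.01184 + 0.03683 = 0.18177
By total probability over the outer partition,
P(D) = 0.59·0.13999 + 0.41·0.18177
      = 0.0825941 + 0.0745257 = 0.1571198

P(D) ≈ 0.1571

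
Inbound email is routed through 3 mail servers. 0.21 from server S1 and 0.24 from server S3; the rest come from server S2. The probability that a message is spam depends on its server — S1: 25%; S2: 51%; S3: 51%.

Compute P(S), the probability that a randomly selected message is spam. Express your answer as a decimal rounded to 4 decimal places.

P(S2) = 1 − (0.21 + 0.24) = 0.55.
P(S) = P(S|S1)·P(S1) + P(S|S2)·P(S2) + P(S|S3)·P(S3)
      = 0.25·0.21 + 0.51·0.55 + 0.51·0.24
      = 0.0525 + 0.2805 + 0.1224 = 0.4554

P(S) ≈ 0.4554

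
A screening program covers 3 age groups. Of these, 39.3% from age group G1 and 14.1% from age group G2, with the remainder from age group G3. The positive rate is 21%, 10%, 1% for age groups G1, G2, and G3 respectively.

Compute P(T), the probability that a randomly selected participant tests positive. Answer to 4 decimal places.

P(T) ≈ 0.1013

P(G3) = 1 − (0.393 + 0.141) = 0.466.
Using total probability over the partition,
P(T) = P(T|G1)·P(G1) + P(T|G2)·P(G2) + P(T|G3)·P(G3)
      = 0.21·0.393 + 0.1·0.141 + 0.01·0.466
      = 0.08253 + 0.0141 + 0.00466 = 0.10129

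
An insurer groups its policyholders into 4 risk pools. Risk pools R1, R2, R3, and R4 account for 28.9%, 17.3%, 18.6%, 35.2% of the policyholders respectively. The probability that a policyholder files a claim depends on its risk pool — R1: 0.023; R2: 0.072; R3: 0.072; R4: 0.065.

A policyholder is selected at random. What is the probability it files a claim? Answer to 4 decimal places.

P(C) = P(C|R1)·P(R1) + P(C|R2)·P(R2) + P(C|R3)·P(R3) + P(C|R4)·P(R4)
      = 0.023·0.289 + 0.072·0.173 + 0.072·0.186 + 0.065·0.352
      = 0.006647 + 0.012456 + 0.013392 + 0.02288 = 0.055375

P(C) ≈ 0.0554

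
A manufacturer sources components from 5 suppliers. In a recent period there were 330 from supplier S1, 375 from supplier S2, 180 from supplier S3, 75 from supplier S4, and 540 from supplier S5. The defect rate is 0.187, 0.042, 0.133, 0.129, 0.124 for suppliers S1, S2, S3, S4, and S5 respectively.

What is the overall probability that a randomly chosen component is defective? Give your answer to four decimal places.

Total: 330 + 375 + 180 + 75 + 540 = 1500.
P(S1) = 330/1500 = 0.22. P(S2) = 375/1500 = 0.25. P(S3) = 180/1500 = 0.12. P(S4) = 75/1500 = 0.05. P(S5) = 540/1500 = 0.36.
P(D) = P(D|S1)·P(S1) + P(D|S2)·P(S2) + P(D|S3)·P(S3) + P(D|S4)·P(S4) + P(D|S5)·P(S5)
      = 0.187·0.22 + 0.042·0.25 + 0.133·0.12 + 0.129·0.05 + 0.124·0.36
      = 0.04114 + 0.0105 + 0.01596 + 0.00645 + 0.04464 = 0.11869

0.1187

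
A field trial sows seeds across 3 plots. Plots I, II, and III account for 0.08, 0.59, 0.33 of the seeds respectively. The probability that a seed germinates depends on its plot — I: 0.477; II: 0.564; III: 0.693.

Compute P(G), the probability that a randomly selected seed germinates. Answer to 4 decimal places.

Summing over the partition,
P(G) = P(G|I)·P(I) + P(G|II)·P(II) + P(G|III)·P(III)
      = 0.477·0.08 + 0.564·0.59 + 0.693·0.33
      = 0.03816 + 0.33276 + 0.22869 = 0.59961

P(G) ≈ 0.5996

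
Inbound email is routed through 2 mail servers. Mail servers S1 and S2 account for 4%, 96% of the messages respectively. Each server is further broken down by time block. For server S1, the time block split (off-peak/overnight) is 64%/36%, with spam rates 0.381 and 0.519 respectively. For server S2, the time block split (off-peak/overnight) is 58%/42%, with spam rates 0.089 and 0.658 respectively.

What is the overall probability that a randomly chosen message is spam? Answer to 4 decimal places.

0.3321

P(S|S1) = 0.64·0.381 + 0.36·0.519 = 0.24384 + 0.18684 = 0.43068
P(S|S2) = 0.58·0.089 + 0.42·0.658 = 0.05162 + 0.27636 = 0.32798
Then overall,
P(S) = 0.04·0.43068 + 0.96·0.32798
      = 0.0172272 + 0.3148608 = 0.332088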